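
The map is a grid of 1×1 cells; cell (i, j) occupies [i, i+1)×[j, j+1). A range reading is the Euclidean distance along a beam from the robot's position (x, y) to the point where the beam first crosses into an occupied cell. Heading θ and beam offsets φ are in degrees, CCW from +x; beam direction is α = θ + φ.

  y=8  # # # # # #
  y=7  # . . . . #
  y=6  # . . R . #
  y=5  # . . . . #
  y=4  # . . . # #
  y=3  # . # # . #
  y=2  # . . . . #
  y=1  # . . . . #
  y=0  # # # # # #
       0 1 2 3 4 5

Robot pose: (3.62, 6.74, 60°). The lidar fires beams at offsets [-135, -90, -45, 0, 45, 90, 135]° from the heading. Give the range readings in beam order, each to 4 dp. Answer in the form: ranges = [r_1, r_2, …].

beam 1: φ=-135°, α=285°
  dir = (cos 285°, sin 285°) = (0.2588, -0.9659); from cell (3,6)
  next x-line at t=1.4682, next y-line at t=0.7661; Δt_x=3.8637, Δt_y=1.0353
    y: enter (3,5) at t=0.7661
    x: enter (4,5) at t=1.4682
    y: enter (4,4) at t=1.8014 ← occupied
  → r_1 = 1.8014
beam 2: φ=-90°, α=330°
  dir = (cos 330°, sin 330°) = (0.8660, -0.5000); from cell (3,6)
  next x-line at t=0.4388, next y-line at t=1.4800; Δt_x=1.1547, Δt_y=2.0000
    x: enter (4,6) at t=0.4388
    y: enter (4,5) at t=1.4800
    x: enter (5,5) at t=1.5935 ← occupied
  → r_2 = 1.5935
beam 3: φ=-45°, α=15°
  dir = (cos 15°, sin 15°) = (0.9659, 0.2588); from cell (3,6)
  next x-line at t=0.3934, next y-line at t=1.0046; Δt_x=1.0353, Δt_y=3.8637
    x: enter (4,6) at t=0.3934
    y: enter (4,7) at t=1.0046
    x: enter (5,7) at t=1.4287 ← occupied
  → r_3 = 1.4287
beam 4: φ=0°, α=60°
  dir = (cos 60°, sin 60°) = (0.5000, 0.8660); from cell (3,6)
  next x-line at t=0.7600, next y-line at t=0.3002; Δt_x=2.0000, Δt_y=1.1547
    y: enter (3,7) at t=0.3002
    x: enter (4,7) at t=0.7600
    y: enter (4,8) at t=1.4549 ← occupied
  → r_4 = 1.4549
beam 5: φ=45°, α=105°
  dir = (cos 105°, sin 105°) = (-0.2588, 0.9659); from cell (3,6)
  next x-line at t=2.3955, next y-line at t=0.2692; Δt_x=3.8637, Δt_y=1.0353
    y: enter (3,7) at t=0.2692
    y: enter (3,8) at t=1.3044 ← occupied
  → r_5 = 1.3044
beam 6: φ=90°, α=150°
  dir = (cos 150°, sin 150°) = (-0.8660, 0.5000); from cell (3,6)
  next x-line at t=0.7159, next y-line at t=0.5200; Δt_x=1.1547, Δt_y=2.0000
    y: enter (3,7) at t=0.5200
    x: enter (2,7) at t=0.7159
    x: enter (1,7) at t=1.8706
    y: enter (1,8) at t=2.5200 ← occupied
  → r_6 = 2.5200
beam 7: φ=135°, α=195°
  dir = (cos 195°, sin 195°) = (-0.9659, -0.2588); from cell (3,6)
  next x-line at t=0.6419, next y-line at t=2.8591; Δt_x=1.0353, Δt_y=3.8637
    x: enter (2,6) at t=0.6419
    x: enter (1,6) at t=1.6771
    x: enter (0,6) at t=2.7124 ← occupied
  → r_7 = 2.7124

ranges = [1.8014, 1.5935, 1.4287, 1.4549, 1.3044, 2.5200, 2.7124]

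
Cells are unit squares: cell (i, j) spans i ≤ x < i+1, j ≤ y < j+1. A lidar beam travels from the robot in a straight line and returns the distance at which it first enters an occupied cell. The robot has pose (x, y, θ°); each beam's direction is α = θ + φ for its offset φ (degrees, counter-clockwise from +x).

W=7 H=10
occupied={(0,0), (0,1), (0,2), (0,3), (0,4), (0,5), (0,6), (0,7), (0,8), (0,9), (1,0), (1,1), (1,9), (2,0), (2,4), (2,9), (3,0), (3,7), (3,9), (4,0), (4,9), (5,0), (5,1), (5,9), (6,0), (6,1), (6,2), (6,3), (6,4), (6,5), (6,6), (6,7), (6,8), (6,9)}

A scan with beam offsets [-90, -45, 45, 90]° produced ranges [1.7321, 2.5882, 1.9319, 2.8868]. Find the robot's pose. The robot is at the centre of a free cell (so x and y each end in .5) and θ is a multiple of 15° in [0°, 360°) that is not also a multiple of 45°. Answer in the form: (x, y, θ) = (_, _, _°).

(x, y, θ) = (3.5, 2.5, 60°)

Candidates: 36 free-cell centres × 16 headings = 576 poses. Raycast each; keep the one whose scan matches to 4 dp.
  (2.5, 8.5, 255°): beam 1 = 1.5529 ≠ 1.7321 ✗
  (2.5, 1.5, 300°): beam 1 = 0.5774 ≠ 1.7321 ✗
  (5.5, 3.5, 120°): beam 1 = 0.5774 ≠ 1.7321 ✗
  (3.5, 4.5, 165°): beam 1 = 4.6587 ≠ 1.7321 ✗
  (1.5, 8.5, 300°): beam 1 = 0.5774 ≠ 1.7321 ✗
  …
  (3.5, 2.5, 60°): r_1=1.7321, r_2=2.5882, r_3=1.9319, r_4=2.8868 — all match ✓
No second candidate reproduces the full scan.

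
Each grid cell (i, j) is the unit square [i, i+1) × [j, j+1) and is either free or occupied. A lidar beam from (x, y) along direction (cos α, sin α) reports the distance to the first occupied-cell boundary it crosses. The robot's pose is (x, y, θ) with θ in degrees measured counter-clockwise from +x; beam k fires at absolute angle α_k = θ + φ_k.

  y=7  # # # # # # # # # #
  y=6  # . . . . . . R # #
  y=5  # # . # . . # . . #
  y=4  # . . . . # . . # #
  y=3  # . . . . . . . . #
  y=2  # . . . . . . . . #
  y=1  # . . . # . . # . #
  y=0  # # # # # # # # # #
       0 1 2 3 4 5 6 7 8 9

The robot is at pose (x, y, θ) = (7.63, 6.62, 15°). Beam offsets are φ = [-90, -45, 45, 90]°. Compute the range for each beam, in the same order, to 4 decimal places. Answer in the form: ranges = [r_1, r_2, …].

ranges = [1.6771, 0.4272, 0.4388, 0.3934]

beam 1: φ=-90°, α=285°
  direction (0.2588, -0.9659); cell (7,6); t to first gridline: x 1.4296, y 0.6419 (then +3.8637 / +1.0353)
    (7,5) via y @ 0.6419
    (8,5) via x @ 1.4296
    (8,4) via y @ 1.6771  # hit
  → r_1 = 1.6771
beam 2: φ=-45°, α=330°
  direction (0.8660, -0.5000); cell (7,6); t to first gridline: x 0.4272, y 1.2400 (then +1.1547 / +2.0000)
    (8,6) via x @ 0.4272  # hit
  → r_2 = 0.4272
beam 3: φ=45°, α=60°
  direction (0.5000, 0.8660); cell (7,6); t to first gridline: x 0.7400, y 0.4388 (then +2.0000 / +1.1547)
    (7,7) via y @ 0.4388  # hit
  → r_3 = 0.4388
beam 4: φ=90°, α=105°
  direction (-0.2588, 0.9659); cell (7,6); t to first gridline: x 2.4341, y 0.3934 (then +3.8637 / +1.0353)
    (7,7) via y @ 0.3934  # hit
  → r_4 = 0.3934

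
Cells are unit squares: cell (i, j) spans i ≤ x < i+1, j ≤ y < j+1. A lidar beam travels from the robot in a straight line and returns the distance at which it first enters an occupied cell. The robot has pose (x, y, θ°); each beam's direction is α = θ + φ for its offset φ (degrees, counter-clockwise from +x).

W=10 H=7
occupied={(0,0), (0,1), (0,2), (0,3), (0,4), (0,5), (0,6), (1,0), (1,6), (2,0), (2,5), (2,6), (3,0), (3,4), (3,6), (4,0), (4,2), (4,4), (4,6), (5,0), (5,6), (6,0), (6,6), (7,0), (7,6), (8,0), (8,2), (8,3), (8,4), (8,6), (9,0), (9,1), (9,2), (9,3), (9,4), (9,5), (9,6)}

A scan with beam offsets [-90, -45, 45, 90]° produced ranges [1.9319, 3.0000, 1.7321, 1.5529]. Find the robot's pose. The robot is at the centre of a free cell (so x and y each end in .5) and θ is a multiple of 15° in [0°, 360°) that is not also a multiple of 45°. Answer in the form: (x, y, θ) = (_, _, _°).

Candidates: 33 free-cell centres × 16 headings = 528 poses. Raycast each; keep the one whose scan matches to 4 dp.
  (5.5, 1.5, 60°): beam 1 = 1.0000 ≠ 1.9319 ✗
  (4.5, 5.5, 165°): beam 1 = 0.5176 ≠ 1.9319 ✗
  (3.5, 5.5, 30°): beam 1 = 0.5774 ≠ 1.9319 ✗
  (2.5, 3.5, 30°): beam 1 = 2.8868 ≠ 1.9319 ✗
  (5.5, 1.5, 255°): beam 1 = 4.6587 ≠ 1.9319 ✗
  …
  (2.5, 2.5, 165°): r_1=1.9319, r_2=3.0000, r_3=1.7321, r_4=1.5529 — all match ✓
Unique over the lattice → pose = (2.5, 2.5, 165°).

(x, y, θ) = (2.5, 2.5, 165°)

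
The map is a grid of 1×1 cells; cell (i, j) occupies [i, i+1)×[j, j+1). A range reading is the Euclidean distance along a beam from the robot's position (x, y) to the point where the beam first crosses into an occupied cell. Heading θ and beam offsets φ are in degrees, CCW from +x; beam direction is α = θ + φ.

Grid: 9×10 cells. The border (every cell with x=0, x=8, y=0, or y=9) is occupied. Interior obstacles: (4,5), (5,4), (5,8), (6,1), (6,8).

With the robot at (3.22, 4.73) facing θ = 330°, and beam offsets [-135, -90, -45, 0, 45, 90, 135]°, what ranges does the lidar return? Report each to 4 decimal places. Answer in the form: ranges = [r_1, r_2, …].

ranges = [2.2983, 4.3070, 3.8616, 5.5195, 1.0432, 3.7759, 4.4206]

beam 1: φ=-135°, α=195°
  dir = (cos 195°, sin 195°) = (-0.9659, -0.2588); from cell (3,4)
  next x-line at t=0.2278, next y-line at t=2.8205; Δt_x=1.0353, Δt_y=3.8637
    x: enter (2,4) at t=0.2278
    x: enter (1,4) at t=1.2630
    x: enter (0,4) at t=2.2983 ← occupied
  → r_1 = 2.2983
beam 2: φ=-90°, α=240°
  dir = (cos 240°, sin 240°) = (-0.5000, -0.8660); from cell (3,4)
  next x-line at t=0.4400, next y-line at t=0.8429; Δt_x=2.0000, Δt_y=1.1547
    x: enter (2,4) at t=0.4400
    y: enter (2,3) at t=0.8429
    y: enter (2,2) at t=1.9976
    x: enter (1,2) at t=2.4400
    y: enter (1,1) at t=3.1523
    y: enter (1,0) at t=4.3070 ← occupied
  → r_2 = 4.3070
beam 3: φ=-45°, α=285°
  dir = (cos 285°, sin 285°) = (0.2588, -0.9659); from cell (3,4)
  next x-line at t=3.0137, next y-line at t=0.7558; Δt_x=3.8637, Δt_y=1.0353
    y: enter (3,3) at t=0.7558
    y: enter (3,2) at t=1.7910
    y: enter (3,1) at t=2.8263
    x: enter (4,1) at t=3.0137
    y: enter (4,0) at t=3.8616 ← occupied
  → r_3 = 3.8616
beam 4: φ=0°, α=330°
  dir = (cos 330°, sin 330°) = (0.8660, -0.5000); from cell (3,4)
  next x-line at t=0.9007, next y-line at t=1.4600; Δt_x=1.1547, Δt_y=2.0000
    x: enter (4,4) at t=0.9007
    y: enter (4,3) at t=1.4600
    x: enter (5,3) at t=2.0554
    x: enter (6,3) at t=3.2101
    y: enter (6,2) at t=3.4600
    x: enter (7,2) at t=4.3648
    y: enter (7,1) at t=5.4600
    x: enter (8,1) at t=5.5195 ← occupied
  → r_4 = 5.5195
beam 5: φ=45°, α=15°
  dir = (cos 15°, sin 15°) = (0.9659, 0.2588); from cell (3,4)
  next x-line at t=0.8075, next y-line at t=1.0432; Δt_x=1.0353, Δt_y=3.8637
    x: enter (4,4) at t=0.8075
    y: enter (4,5) at t=1.0432 ← occupied
  → r_5 = 1.0432
beam 6: φ=90°, α=60°
  dir = (cos 60°, sin 60°) = (0.5000, 0.8660); from cell (3,4)
  next x-line at t=1.5600, next y-line at t=0.3118; Δt_x=2.0000, Δt_y=1.1547
    y: enter (3,5) at t=0.3118
    y: enter (3,6) at t=1.4665
    x: enter (4,6) at t=1.5600
    y: enter (4,7) at t=2.6212
    x: enter (5,7) at t=3.5600
    y: enter (5,8) at t=3.7759 ← occupied
  → r_6 = 3.7759
beam 7: φ=135°, α=105°
  dir = (cos 105°, sin 105°) = (-0.2588, 0.9659); from cell (3,4)
  next x-line at t=0.8500, next y-line at t=0.2795; Δt_x=3.8637, Δt_y=1.0353
    y: enter (3,5) at t=0.2795
    x: enter (2,5) at t=0.8500
    y: enter (2,6) at t=1.3148
    y: enter (2,7) at t=2.3501
    y: enter (2,8) at t=3.3854
    y: enter (2,9) at t=4.4206 ← occupied
  → r_7 = 4.4206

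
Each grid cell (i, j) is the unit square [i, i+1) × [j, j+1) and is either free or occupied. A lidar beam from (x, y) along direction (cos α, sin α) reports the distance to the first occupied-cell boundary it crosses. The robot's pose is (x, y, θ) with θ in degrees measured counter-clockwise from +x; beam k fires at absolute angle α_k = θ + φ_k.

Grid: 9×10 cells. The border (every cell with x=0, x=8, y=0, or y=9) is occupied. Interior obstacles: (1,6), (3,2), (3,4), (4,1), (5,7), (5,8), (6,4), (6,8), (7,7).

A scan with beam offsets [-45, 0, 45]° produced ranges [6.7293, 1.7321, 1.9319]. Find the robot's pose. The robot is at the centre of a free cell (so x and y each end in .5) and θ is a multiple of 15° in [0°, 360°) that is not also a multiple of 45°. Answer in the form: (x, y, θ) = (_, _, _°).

The pose lattice has 47·16 = 752 candidates. Test each by forward raycasting.
  (5.5, 3.5, 285°): beam 1 = 1.7321 ≠ 6.7293 ✗
  (7.5, 3.5, 15°): beam 1 = 0.5774 ≠ 6.7293 ✗
  (2.5, 8.5, 285°): beam 1 = 1.7321 ≠ 6.7293 ✗
  (1.5, 4.5, 345°): beam 1 = 4.0415 ≠ 6.7293 ✗
  …
  (7.5, 6.5, 240°): r_1=6.7293, r_2=1.7321, r_3=1.9319 — all match ✓
No second candidate reproduces the full scan.

(x, y, θ) = (7.5, 6.5, 240°)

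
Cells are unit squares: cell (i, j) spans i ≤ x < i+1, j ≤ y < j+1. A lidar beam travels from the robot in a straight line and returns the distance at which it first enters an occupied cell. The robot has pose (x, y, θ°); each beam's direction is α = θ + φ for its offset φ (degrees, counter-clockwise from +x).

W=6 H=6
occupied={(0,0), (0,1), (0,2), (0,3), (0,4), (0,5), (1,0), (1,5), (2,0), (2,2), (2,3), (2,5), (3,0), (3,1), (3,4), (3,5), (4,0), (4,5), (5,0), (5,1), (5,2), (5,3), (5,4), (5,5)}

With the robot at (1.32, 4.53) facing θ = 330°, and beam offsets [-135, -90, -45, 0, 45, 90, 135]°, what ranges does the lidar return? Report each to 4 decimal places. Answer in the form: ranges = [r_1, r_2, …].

beam 1: φ=-135°, α=195°
  direction (-0.9659, -0.2588); cell (1,4); t to first gridline: x 0.3313, y 2.0478 (then +1.0353 / +3.8637)
    (0,4) via x @ 0.3313  # hit
  → r_1 = 0.3313
beam 2: φ=-90°, α=240°
  direction (-0.5000, -0.8660); cell (1,4); t to first gridline: x 0.6400, y 0.6120 (then +2.0000 / +1.1547)
    (1,3) via y @ 0.6120
    (0,3) via x @ 0.6400  # hit
  → r_2 = 0.6400
beam 3: φ=-45°, α=285°
  direction (0.2588, -0.9659); cell (1,4); t to first gridline: x 2.6273, y 0.5487 (then +3.8637 / +1.0353)
    (1,3) via y @ 0.5487
    (1,2) via y @ 1.5840
    (1,1) via y @ 2.6192
    (2,1) via x @ 2.6273
    (2,0) via y @ 3.6545  # hit
  → r_3 = 3.6545
beam 4: φ=0°, α=330°
  direction (0.8660, -0.5000); cell (1,4); t to first gridline: x 0.7852, y 1.0600 (then +1.1547 / +2.0000)
    (2,4) via x @ 0.7852
    (2,3) via y @ 1.0600  # hit
  → r_4 = 1.0600
beam 5: φ=45°, α=15°
  direction (0.9659, 0.2588); cell (1,4); t to first gridline: x 0.7040, y 1.8159 (then +1.0353 / +3.8637)
    (2,4) via x @ 0.7040
    (3,4) via x @ 1.7393  # hit
  → r_5 = 1.7393
beam 6: φ=90°, α=60°
  direction (0.5000, 0.8660); cell (1,4); t to first gridline: x 1.3600, y 0.5427 (then +2.0000 / +1.1547)
    (1,5) via y @ 0.5427  # hit
  → r_6 = 0.5427
beam 7: φ=135°, α=105°
  direction (-0.2588, 0.9659); cell (1,4); t to first gridline: x 1.2364, y 0.4866 (then +3.8637 / +1.0353)
    (1,5) via y @ 0.4866  # hit
  → r_7 = 0.4866

ranges = [0.3313, 0.6400, 3.6545, 1.0600, 1.7393, 0.5427, 0.4866]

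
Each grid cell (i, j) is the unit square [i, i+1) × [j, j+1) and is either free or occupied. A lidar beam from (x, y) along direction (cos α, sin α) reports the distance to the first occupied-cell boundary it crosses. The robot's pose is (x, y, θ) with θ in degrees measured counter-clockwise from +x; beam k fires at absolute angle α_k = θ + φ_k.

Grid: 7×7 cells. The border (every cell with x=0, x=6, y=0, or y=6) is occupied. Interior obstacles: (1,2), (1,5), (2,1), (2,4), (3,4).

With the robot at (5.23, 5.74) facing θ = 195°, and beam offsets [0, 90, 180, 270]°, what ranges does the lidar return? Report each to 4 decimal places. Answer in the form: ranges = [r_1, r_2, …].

beam 1: φ=0°, α=195°
  cosα=-0.9659 sinα=-0.2588 | (5,5) | tMaxX 0.2381 tMaxY 2.8591 | tΔX 1.0353 tΔY 3.8637
    t=0.2381 [x] (4,5)
    t=1.2734 [x] (3,5)
    t=2.3087 [x] (2,5)
    t=2.8591 [y] (2,4) — stop
  → r_1 = 2.8591
beam 2: φ=90°, α=285°
  cosα=0.2588 sinα=-0.9659 | (5,5) | tMaxX 2.9751 tMaxY 0.7661 | tΔX 3.8637 tΔY 1.0353
    t=0.7661 [y] (5,4)
    t=1.8014 [y] (5,3)
    t=2.8367 [y] (5,2)
    t=2.9751 [x] (6,2) — stop
  → r_2 = 2.9751
beam 3: φ=180°, α=15°
  cosα=0.9659 sinα=0.2588 | (5,5) | tMaxX 0.7972 tMaxY 1.0046 | tΔX 1.0353 tΔY 3.8637
    t=0.7972 [x] (6,5) — stop
  → r_3 = 0.7972
beam 4: φ=270°, α=105°
  cosα=-0.2588 sinα=0.9659 | (5,5) | tMaxX 0.8887 tMaxY 0.2692 | tΔX 3.8637 tΔY 1.0353
    t=0.2692 [y] (5,6) — stop
  → r_4 = 0.2692

ranges = [2.8591, 2.9751, 0.7972, 0.2692]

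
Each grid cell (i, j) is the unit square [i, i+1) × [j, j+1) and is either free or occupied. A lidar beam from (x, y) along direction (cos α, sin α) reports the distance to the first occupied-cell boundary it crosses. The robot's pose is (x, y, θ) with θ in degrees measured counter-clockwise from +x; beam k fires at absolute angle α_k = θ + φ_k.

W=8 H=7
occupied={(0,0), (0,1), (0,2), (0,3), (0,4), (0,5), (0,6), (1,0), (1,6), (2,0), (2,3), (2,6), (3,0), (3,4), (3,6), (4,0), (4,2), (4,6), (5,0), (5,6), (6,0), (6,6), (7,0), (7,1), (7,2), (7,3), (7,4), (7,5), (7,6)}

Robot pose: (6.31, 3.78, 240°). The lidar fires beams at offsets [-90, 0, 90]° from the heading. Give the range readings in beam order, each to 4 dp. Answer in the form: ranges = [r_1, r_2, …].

beam 1: φ=-90°, α=150°
  cosα=-0.8660 sinα=0.5000 | (6,3) | tMaxX 0.3580 tMaxY 0.4400 | tΔX 1.1547 tΔY 2.0000
    t=0.3580 [x] (5,3)
    t=0.4400 [y] (5,4)
    t=1.5127 [x] (4,4)
    t=2.4400 [y] (4,5)
    t=2.6674 [x] (3,5)
    t=3.8221 [x] (2,5)
    t=4.4400 [y] (2,6) — stop
  → r_1 = 4.4400
beam 2: φ=0°, α=240°
  cosα=-0.5000 sinα=-0.8660 | (6,3) | tMaxX 0.6200 tMaxY 0.9007 | tΔX 2.0000 tΔY 1.1547
    t=0.6200 [x] (5,3)
    t=0.9007 [y] (5,2)
    t=2.0554 [y] (5,1)
    t=2.6200 [x] (4,1)
    t=3.2101 [y] (4,0) — stop
  → r_2 = 3.2101
beam 3: φ=90°, α=330°
  cosα=0.8660 sinα=-0.5000 | (6,3) | tMaxX 0.7967 tMaxY 1.5600 | tΔX 1.1547 tΔY 2.0000
    t=0.7967 [x] (7,3) — stop
  → r_3 = 0.7967

ranges = [4.4400, 3.2101, 0.7967]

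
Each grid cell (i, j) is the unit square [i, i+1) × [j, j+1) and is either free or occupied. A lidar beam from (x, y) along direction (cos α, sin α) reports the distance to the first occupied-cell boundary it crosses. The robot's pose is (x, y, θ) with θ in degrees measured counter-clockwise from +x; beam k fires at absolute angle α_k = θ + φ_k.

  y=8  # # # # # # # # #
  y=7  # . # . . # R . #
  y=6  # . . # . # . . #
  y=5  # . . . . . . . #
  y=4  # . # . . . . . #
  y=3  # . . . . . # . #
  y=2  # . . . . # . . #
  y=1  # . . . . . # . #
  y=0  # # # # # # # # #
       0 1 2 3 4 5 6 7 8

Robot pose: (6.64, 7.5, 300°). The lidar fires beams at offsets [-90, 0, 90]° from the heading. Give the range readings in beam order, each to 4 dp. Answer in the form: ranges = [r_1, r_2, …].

ranges = [0.7390, 2.7200, 1.0000]

beam 1: φ=-90°, α=210°
  cosα=-0.8660 sinα=-0.5000 | (6,7) | tMaxX 0.7390 tMaxY 1.0000 | tΔX 1.1547 tΔY 2.0000
    t=0.7390 [x] (5,7) — stop
  → r_1 = 0.7390
beam 2: φ=0°, α=300°
  cosα=0.5000 sinα=-0.8660 | (6,7) | tMaxX 0.7200 tMaxY 0.5774 | tΔX 2.0000 tΔY 1.1547
    t=0.5774 [y] (6,6)
    t=0.7200 [x] (7,6)
    t=1.7321 [y] (7,5)
    t=2.7200 [x] (8,5) — stop
  → r_2 = 2.7200
beam 3: φ=90°, α=30°
  cosα=0.8660 sinα=0.5000 | (6,7) | tMaxX 0.4157 tMaxY 1.0000 | tΔX 1.1547 tΔY 2.0000
    t=0.4157 [x] (7,7)
    t=1.0000 [y] (7,8) — stop
  → r_3 = 1.0000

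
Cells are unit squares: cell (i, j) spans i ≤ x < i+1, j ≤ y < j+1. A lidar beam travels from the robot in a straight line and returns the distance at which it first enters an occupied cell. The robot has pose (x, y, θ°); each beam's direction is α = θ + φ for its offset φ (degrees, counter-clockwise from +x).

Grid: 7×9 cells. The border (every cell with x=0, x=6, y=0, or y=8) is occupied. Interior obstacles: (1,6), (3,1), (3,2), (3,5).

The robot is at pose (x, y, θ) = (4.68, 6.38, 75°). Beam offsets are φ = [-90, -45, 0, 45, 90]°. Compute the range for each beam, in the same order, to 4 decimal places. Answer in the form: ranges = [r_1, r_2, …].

beam 1: φ=-90°, α=345°
  d=(0.9659,-0.2588)  start (4,6)  tX=0.3313 tY=1.4682  stride 1/|dx|=1.0353 1/|dy|=3.8637
    cross x-line → (5,6), t=0.3313
    cross x-line → (6,6), t=1.3666 (wall)
  → r_1 = 1.3666
beam 2: φ=-45°, α=30°
  d=(0.8660,0.5000)  start (4,6)  tX=0.3695 tY=1.2400  stride 1/|dx|=1.1547 1/|dy|=2.0000
    cross x-line → (5,6), t=0.3695
    cross y-line → (5,7), t=1.2400
    cross x-line → (6,7), t=1.5242 (wall)
  → r_2 = 1.5242
beam 3: φ=0°, α=75°
  d=(0.2588,0.9659)  start (4,6)  tX=1.2364 tY=0.6419  stride 1/|dx|=3.8637 1/|dy|=1.0353
    cross y-line → (4,7), t=0.6419
    cross x-line → (5,7), t=1.2364
    cross y-line → (5,8), t=1.6771 (wall)
  → r_3 = 1.6771
beam 4: φ=45°, α=120°
  d=(-0.5000,0.8660)  start (4,6)  tX=1.3600 tY=0.7159  stride 1/|dx|=2.0000 1/|dy|=1.1547
    cross y-line → (4,7), t=0.7159
    cross x-line → (3,7), t=1.3600
    cross y-line → (3,8), t=1.8706 (wall)
  → r_4 = 1.8706
beam 5: φ=90°, α=165°
  d=(-0.9659,0.2588)  start (4,6)  tX=0.7040 tY=2.3955  stride 1/|dx|=1.0353 1/|dy|=3.8637
    cross x-line → (3,6), t=0.7040
    cross x-line → (2,6), t=1.7393
    cross y-line → (2,7), t=2.3955
    cross x-line → (1,7), t=2.7745
    cross x-line → (0,7), t=3.8098 (wall)
  → r_5 = 3.8098

ranges = [1.3666, 1.5242, 1.6771, 1.8706, 3.8098]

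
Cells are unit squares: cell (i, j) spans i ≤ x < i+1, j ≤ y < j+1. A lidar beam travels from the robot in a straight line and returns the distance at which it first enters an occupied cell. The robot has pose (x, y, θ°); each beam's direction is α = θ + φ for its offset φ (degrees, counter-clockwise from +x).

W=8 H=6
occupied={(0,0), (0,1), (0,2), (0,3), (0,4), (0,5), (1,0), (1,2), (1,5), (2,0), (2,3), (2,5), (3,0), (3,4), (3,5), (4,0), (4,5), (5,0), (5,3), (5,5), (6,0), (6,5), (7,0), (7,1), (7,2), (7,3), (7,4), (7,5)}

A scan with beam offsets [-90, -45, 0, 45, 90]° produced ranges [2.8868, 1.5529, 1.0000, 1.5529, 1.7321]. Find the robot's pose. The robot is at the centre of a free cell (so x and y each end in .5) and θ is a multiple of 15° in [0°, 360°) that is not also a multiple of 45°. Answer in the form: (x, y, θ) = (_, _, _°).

(x, y, θ) = (3.5, 2.5, 150°)

The pose lattice has 20·16 = 320 candidates. Test each by forward raycasting.
  (3.5, 1.5, 105°): beam 1 = 3.6235 ≠ 2.8868 ✗
  (4.5, 2.5, 240°): beam 1 = 1.7321 ≠ 2.8868 ✗
  (2.5, 1.5, 345°): beam 1 = 0.5176 ≠ 2.8868 ✗
  …
  (3.5, 2.5, 150°): r_1=2.8868, r_2=1.5529, r_3=1.0000, r_4=1.5529, r_5=1.7321 — all match ✓
Unique over the lattice → pose = (3.5, 2.5, 150°).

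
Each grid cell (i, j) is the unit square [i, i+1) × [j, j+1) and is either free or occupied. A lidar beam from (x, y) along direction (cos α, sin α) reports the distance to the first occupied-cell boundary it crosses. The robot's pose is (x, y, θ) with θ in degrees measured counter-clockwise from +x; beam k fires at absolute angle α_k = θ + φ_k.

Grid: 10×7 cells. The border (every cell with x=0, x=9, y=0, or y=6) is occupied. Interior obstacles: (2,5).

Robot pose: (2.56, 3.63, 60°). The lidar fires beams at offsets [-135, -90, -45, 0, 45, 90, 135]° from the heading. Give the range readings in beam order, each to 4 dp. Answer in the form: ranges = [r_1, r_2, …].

ranges = [2.7228, 5.2600, 6.6672, 2.7366, 1.4183, 1.8013, 1.6150]

beam 1: φ=-135°, α=285°
  d=(0.2588,-0.9659)  start (2,3)  tX=1.7000 tY=0.6522  stride 1/|dx|=3.8637 1/|dy|=1.0353
    cross y-line → (2,2), t=0.6522
    cross y-line → (2,1), t=1.6875
    cross x-line → (3,1), t=1.7000
    cross y-line → (3,0), t=2.7228 (wall)
  → r_1 = 2.7228
beam 2: φ=-90°, α=330°
  d=(0.8660,-0.5000)  start (2,3)  tX=0.5081 tY=1.2600  stride 1/|dx|=1.1547 1/|dy|=2.0000
    cross x-line → (3,3), t=0.5081
    cross y-line → (3,2), t=1.2600
    cross x-line → (4,2), t=1.6628
    cross x-line → (5,2), t=2.8175
    cross y-line → (5,1), t=3.2600
    cross x-line → (6,1), t=3.9722
    cross x-line → (7,1), t=5.1269
    cross y-line → (7,0), t=5.2600 (wall)
  → r_2 = 5.2600
beam 3: φ=-45°, α=15°
  d=(0.9659,0.2588)  start (2,3)  tX=0.4555 tY=1.4296  stride 1/|dx|=1.0353 1/|dy|=3.8637
    cross x-line → (3,3), t=0.4555
    cross y-line → (3,4), t=1.4296
    cross x-line → (4,4), t=1.4908
    cross x-line → (5,4), t=2.5261
    cross x-line → (6,4), t=3.5614
    cross x-line → (7,4), t=4.5966
    cross y-line → (7,5), t=5.2933
    cross x-line → (8,5), t=5.6319
    cross x-line → (9,5), t=6.6672 (wall)
  → r_3 = 6.6672
beam 4: φ=0°, α=60°
  d=(0.5000,0.8660)  start (2,3)  tX=0.8800 tY=0.4272  stride 1/|dx|=2.0000 1/|dy|=1.1547
    cross y-line → (2,4), t=0.4272
    cross x-line → (3,4), t=0.8800
    cross y-line → (3,5), t=1.5819
    cross y-line → (3,6), t=2.7366 (wall)
  → r_4 = 2.7366
beam 5: φ=45°, α=105°
  d=(-0.2588,0.9659)  start (2,3)  tX=2.1637 tY=0.3831  stride 1/|dx|=3.8637 1/|dy|=1.0353
    cross y-line → (2,4), t=0.3831
    cross y-line → (2,5), t=1.4183 (wall)
  → r_5 = 1.4183
beam 6: φ=90°, α=150°
  d=(-0.8660,0.5000)  start (2,3)  tX=0.6466 tY=0.7400  stride 1/|dx|=1.1547 1/|dy|=2.0000
    cross x-line → (1,3), t=0.6466
    cross y-line → (1,4), t=0.7400
    cross x-line → (0,4), t=1.8013 (wall)
  → r_6 = 1.8013
beam 7: φ=135°, α=195°
  d=(-0.9659,-0.2588)  start (2,3)  tX=0.5798 tY=2.4341  stride 1/|dx|=1.0353 1/|dy|=3.8637
    cross x-line → (1,3), t=0.5798
    cross x-line → (0,3), t=1.6150 (wall)
  → r_7 = 1.6150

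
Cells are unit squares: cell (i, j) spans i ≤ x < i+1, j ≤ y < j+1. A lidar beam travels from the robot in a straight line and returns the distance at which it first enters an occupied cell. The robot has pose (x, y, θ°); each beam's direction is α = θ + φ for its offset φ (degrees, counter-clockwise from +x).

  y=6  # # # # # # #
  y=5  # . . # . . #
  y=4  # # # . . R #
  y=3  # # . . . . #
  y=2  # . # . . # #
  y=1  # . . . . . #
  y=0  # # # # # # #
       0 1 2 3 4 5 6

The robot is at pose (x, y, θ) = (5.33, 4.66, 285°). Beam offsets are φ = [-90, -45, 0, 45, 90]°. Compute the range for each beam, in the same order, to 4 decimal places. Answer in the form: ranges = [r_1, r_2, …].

beam 1: φ=-90°, α=195°
  cosα=-0.9659 sinα=-0.2588 | (5,4) | tMaxX 0.3416 tMaxY 2.5500 | tΔX 1.0353 tΔY 3.8637
    t=0.3416 [x] (4,4)
    t=1.3769 [x] (3,4)
    t=2.4122 [x] (2,4) — stop
  → r_1 = 2.4122
beam 2: φ=-45°, α=240°
  cosα=-0.5000 sinα=-0.8660 | (5,4) | tMaxX 0.6600 tMaxY 0.7621 | tΔX 2.0000 tΔY 1.1547
    t=0.6600 [x] (4,4)
    t=0.7621 [y] (4,3)
    t=1.9168 [y] (4,2)
    t=2.6600 [x] (3,2)
    t=3.0715 [y] (3,1)
    t=4.2262 [y] (3,0) — stop
  → r_2 = 4.2262
beam 3: φ=0°, α=285°
  cosα=0.2588 sinα=-0.9659 | (5,4) | tMaxX 2.5887 tMaxY 0.6833 | tΔX 3.8637 tΔY 1.0353
    t=0.6833 [y] (5,3)
    t=1.7186 [y] (5,2) — stop
  → r_3 = 1.7186
beam 4: φ=45°, α=330°
  cosα=0.8660 sinα=-0.5000 | (5,4) | tMaxX 0.7736 tMaxY 1.3200 | tΔX 1.1547 tΔY 2.0000
    t=0.7736 [x] (6,4) — stop
  → r_4 = 0.7736
beam 5: φ=90°, α=15°
  cosα=0.9659 sinα=0.2588 | (5,4) | tMaxX 0.6936 tMaxY 1.3137 | tΔX 1.0353 tΔY 3.8637
    t=0.6936 [x] (6,4) — stop
  → r_5 = 0.6936

ranges = [2.4122, 4.2262, 1.7186, 0.7736, 0.6936]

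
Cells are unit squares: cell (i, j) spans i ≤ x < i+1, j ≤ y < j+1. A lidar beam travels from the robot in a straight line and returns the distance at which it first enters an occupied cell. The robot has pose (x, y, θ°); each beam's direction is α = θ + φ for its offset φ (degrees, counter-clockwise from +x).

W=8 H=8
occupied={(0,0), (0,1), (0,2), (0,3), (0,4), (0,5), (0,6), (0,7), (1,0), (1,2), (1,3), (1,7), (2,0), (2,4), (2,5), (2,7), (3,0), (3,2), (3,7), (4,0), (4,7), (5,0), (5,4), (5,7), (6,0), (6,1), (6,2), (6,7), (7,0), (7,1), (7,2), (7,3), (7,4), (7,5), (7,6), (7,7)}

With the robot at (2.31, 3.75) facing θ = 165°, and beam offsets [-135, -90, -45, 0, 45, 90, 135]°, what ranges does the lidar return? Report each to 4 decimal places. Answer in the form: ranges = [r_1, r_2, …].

beam 1: φ=-135°, α=30°
  d=(0.8660,0.5000)  start (2,3)  tX=0.7967 tY=0.5000  stride 1/|dx|=1.1547 1/|dy|=2.0000
    cross y-line → (2,4), t=0.5000 (wall)
  → r_1 = 0.5000
beam 2: φ=-90°, α=75°
  d=(0.2588,0.9659)  start (2,3)  tX=2.6660 tY=0.2588  stride 1/|dx|=3.8637 1/|dy|=1.0353
    cross y-line → (2,4), t=0.2588 (wall)
  → r_2 = 0.2588
beam 3: φ=-45°, α=120°
  d=(-0.5000,0.8660)  start (2,3)  tX=0.6200 tY=0.2887  stride 1/|dx|=2.0000 1/|dy|=1.1547
    cross y-line → (2,4), t=0.2887 (wall)
  → r_3 = 0.2887
beam 4: φ=0°, α=165°
  d=(-0.9659,0.2588)  start (2,3)  tX=0.3209 tY=0.9659  stride 1/|dx|=1.0353 1/|dy|=3.8637
    cross x-line → (1,3), t=0.3209 (wall)
  → r_4 = 0.3209
beam 5: φ=45°, α=210°
  d=(-0.8660,-0.5000)  start (2,3)  tX=0.3580 tY=1.5000  stride 1/|dx|=1.1547 1/|dy|=2.0000
    cross x-line → (1,3), t=0.3580 (wall)
  → r_5 = 0.3580
beam 6: φ=90°, α=255°
  d=(-0.2588,-0.9659)  start (2,3)  tX=1.1977 tY=0.7765  stride 1/|dx|=3.8637 1/|dy|=1.0353
    cross y-line → (2,2), t=0.7765
    cross x-line → (1,2), t=1.1977 (wall)
  → r_6 = 1.1977
beam 7: φ=135°, α=300°
  d=(0.5000,-0.8660)  start (2,3)  tX=1.3800 tY=0.8660  stride 1/|dx|=2.0000 1/|dy|=1.1547
    cross y-line → (2,2), t=0.8660
    cross x-line → (3,2), t=1.3800 (wall)
  → r_7 = 1.3800

ranges = [0.5000, 0.2588, 0.2887, 0.3209, 0.3580, 1.1977, 1.3800]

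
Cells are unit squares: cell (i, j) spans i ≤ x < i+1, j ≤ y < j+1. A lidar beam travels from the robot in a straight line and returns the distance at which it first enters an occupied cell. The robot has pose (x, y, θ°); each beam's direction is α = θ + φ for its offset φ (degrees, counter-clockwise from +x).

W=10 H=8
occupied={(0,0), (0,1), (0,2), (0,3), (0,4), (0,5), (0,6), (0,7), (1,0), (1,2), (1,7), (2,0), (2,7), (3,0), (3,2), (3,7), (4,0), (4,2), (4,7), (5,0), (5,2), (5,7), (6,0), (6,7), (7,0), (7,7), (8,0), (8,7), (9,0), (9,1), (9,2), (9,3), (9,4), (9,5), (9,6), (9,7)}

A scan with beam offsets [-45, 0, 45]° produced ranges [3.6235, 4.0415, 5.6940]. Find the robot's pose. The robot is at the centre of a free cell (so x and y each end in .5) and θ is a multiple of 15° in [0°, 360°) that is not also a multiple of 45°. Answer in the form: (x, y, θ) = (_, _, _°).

(x, y, θ) = (6.5, 3.5, 120°)

Candidates: 44 free-cell centres × 16 headings = 704 poses. Raycast each; keep the one whose scan matches to 4 dp.
  (7.5, 2.5, 120°): beam 1 = 4.6587 ≠ 3.6235 ✗
  (6.5, 5.5, 30°): beam 1 = 2.5882 ≠ 3.6235 ✗
  (3.5, 3.5, 150°): beam 2 = 2.8868 ≠ 4.0415 ✗
  …
  (6.5, 3.5, 120°): r_1=3.6235, r_2=4.0415, r_3=5.6940 — all match ✓
Unique over the lattice → pose = (6.5, 3.5, 120°).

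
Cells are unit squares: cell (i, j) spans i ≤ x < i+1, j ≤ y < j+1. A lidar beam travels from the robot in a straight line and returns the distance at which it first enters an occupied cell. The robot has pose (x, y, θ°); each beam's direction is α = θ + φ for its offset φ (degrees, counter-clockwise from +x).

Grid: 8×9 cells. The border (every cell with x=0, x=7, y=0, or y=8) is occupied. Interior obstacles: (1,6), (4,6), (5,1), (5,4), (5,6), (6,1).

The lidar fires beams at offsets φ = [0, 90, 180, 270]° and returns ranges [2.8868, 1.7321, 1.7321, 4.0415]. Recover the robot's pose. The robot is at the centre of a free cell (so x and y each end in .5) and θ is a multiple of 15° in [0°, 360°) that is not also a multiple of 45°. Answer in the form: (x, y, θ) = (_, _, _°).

(x, y, θ) = (3.5, 2.5, 150°)

The pose lattice has 36·16 = 576 candidates. Test each by forward raycasting.
  (5.5, 2.5, 240°): beam 1 = 0.5774 ≠ 2.8868 ✗
  (4.5, 2.5, 285°): beam 1 = 1.5529 ≠ 2.8868 ✗
  (2.5, 5.5, 120°): beam 1 = 1.0000 ≠ 2.8868 ✗
  …
  (3.5, 2.5, 150°): r_1=2.8868, r_2=1.7321, r_3=1.7321, r_4=4.0415 — all match ✓
Unique over the lattice → pose = (3.5, 2.5, 150°).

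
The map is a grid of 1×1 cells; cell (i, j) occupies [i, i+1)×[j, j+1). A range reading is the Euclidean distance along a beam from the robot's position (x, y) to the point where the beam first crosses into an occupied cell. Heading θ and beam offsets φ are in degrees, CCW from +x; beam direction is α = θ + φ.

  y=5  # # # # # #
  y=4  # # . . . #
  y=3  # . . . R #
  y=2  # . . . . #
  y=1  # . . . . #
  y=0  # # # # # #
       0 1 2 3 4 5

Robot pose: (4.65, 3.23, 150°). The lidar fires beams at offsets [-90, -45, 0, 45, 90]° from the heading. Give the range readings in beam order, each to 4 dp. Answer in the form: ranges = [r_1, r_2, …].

ranges = [0.7000, 1.8324, 3.0600, 3.7788, 2.5750]

beam 1: φ=-90°, α=60°
  d=(0.5000,0.8660)  start (4,3)  tX=0.7000 tY=0.8891  stride 1/|dx|=2.0000 1/|dy|=1.1547
    cross x-line → (5,3), t=0.7000 (wall)
  → r_1 = 0.7000
beam 2: φ=-45°, α=105°
  d=(-0.2588,0.9659)  start (4,3)  tX=2.5114 tY=0.7972  stride 1/|dx|=3.8637 1/|dy|=1.0353
    cross y-line → (4,4), t=0.7972
    cross y-line → (4,5), t=1.8324 (wall)
  → r_2 = 1.8324
beam 3: φ=0°, α=150°
  d=(-0.8660,0.5000)  start (4,3)  tX=0.7506 tY=1.5400  stride 1/|dx|=1.1547 1/|dy|=2.0000
    cross x-line → (3,3), t=0.7506
    cross y-line → (3,4), t=1.5400
    cross x-line → (2,4), t=1.9053
    cross x-line → (1,4), t=3.0600 (wall)
  → r_3 = 3.0600
beam 4: φ=45°, α=195°
  d=(-0.9659,-0.2588)  start (4,3)  tX=0.6729 tY=0.8887  stride 1/|dx|=1.0353 1/|dy|=3.8637
    cross x-line → (3,3), t=0.6729
    cross y-line → (3,2), t=0.8887
    cross x-line → (2,2), t=1.7082
    cross x-line → (1,2), t=2.7435
    cross x-line → (0,2), t=3.7788 (wall)
  → r_4 = 3.7788
beam 5: φ=90°, α=240°
  d=(-0.5000,-0.8660)  start (4,3)  tX=1.3000 tY=0.2656  stride 1/|dx|=2.0000 1/|dy|=1.1547
    cross y-line → (4,2), t=0.2656
    cross x-line → (3,2), t=1.3000
    cross y-line → (3,1), t=1.4203
    cross y-line → (3,0), t=2.5750 (wall)
  → r_5 = 2.5750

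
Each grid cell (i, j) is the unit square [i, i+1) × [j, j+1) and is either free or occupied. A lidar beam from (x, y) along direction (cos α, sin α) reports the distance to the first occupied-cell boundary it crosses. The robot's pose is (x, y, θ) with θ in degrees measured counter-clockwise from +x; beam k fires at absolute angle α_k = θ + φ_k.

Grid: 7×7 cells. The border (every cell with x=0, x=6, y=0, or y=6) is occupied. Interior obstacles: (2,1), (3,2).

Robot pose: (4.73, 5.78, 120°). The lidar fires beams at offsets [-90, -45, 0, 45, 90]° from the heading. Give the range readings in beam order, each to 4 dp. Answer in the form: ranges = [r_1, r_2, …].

beam 1: φ=-90°, α=30°
  direction (0.8660, 0.5000); cell (4,5); t to first gridline: x 0.3118, y 0.4400 (then +1.1547 / +2.0000)
    (5,5) via x @ 0.3118
    (5,6) via y @ 0.4400  # hit
  → r_1 = 0.4400
beam 2: φ=-45°, α=75°
  direction (0.2588, 0.9659); cell (4,5); t to first gridline: x 1.0432, y 0.2278 (then +3.8637 / +1.0353)
    (4,6) via y @ 0.2278  # hit
  → r_2 = 0.2278
beam 3: φ=0°, α=120°
  direction (-0.5000, 0.8660); cell (4,5); t to first gridline: x 1.4600, y 0.2540 (then +2.0000 / +1.1547)
    (4,6) via y @ 0.2540  # hit
  → r_3 = 0.2540
beam 4: φ=45°, α=165°
  direction (-0.9659, 0.2588); cell (4,5); t to first gridline: x 0.7558, y 0.8500 (then +1.0353 / +3.8637)
    (3,5) via x @ 0.7558
    (3,6) via y @ 0.8500  # hit
  → r_4 = 0.8500
beam 5: φ=90°, α=210°
  direction (-0.8660, -0.5000); cell (4,5); t to first gridline: x 0.8429, y 1.5600 (then +1.1547 / +2.0000)
    (3,5) via x @ 0.8429
    (3,4) via y @ 1.5600
    (2,4) via x @ 1.9976
    (1,4) via x @ 3.1523
    (1,3) via y @ 3.5600
    (0,3) via x @ 4.3070  # hit
  → r_5 = 4.3070

ranges = [0.4400, 0.2278, 0.2540, 0.8500, 4.3070]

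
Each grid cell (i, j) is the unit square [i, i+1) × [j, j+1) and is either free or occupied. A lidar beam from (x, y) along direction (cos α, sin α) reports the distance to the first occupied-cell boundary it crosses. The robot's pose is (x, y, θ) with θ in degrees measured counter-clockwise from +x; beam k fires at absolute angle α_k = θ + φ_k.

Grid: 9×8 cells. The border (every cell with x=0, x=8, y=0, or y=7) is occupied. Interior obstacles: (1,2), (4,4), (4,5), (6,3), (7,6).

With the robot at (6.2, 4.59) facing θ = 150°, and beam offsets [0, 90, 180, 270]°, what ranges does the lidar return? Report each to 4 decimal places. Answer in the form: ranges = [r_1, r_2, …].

beam 1: φ=0°, α=150°
  d=(-0.8660,0.5000)  start (6,4)  tX=0.2309 tY=0.8200  stride 1/|dx|=1.1547 1/|dy|=2.0000
    cross x-line → (5,4), t=0.2309
    cross y-line → (5,5), t=0.8200
    cross x-line → (4,5), t=1.3856 (wall)
  → r_1 = 1.3856
beam 2: φ=90°, α=240°
  d=(-0.5000,-0.8660)  start (6,4)  tX=0.4000 tY=0.6813  stride 1/|dx|=2.0000 1/|dy|=1.1547
    cross x-line → (5,4), t=0.4000
    cross y-line → (5,3), t=0.6813
    cross y-line → (5,2), t=1.8360
    cross x-line → (4,2), t=2.4000
    cross y-line → (4,1), t=2.9907
    cross y-line → (4,0), t=4.1454 (wall)
  → r_2 = 4.1454
beam 3: φ=180°, α=330°
  d=(0.8660,-0.5000)  start (6,4)  tX=0.9238 tY=1.1800  stride 1/|dx|=1.1547 1/|dy|=2.0000
    cross x-line → (7,4), t=0.9238
    cross y-line → (7,3), t=1.1800
    cross x-line → (8,3), t=2.0785 (wall)
  → r_3 = 2.0785
beam 4: φ=270°, α=60°
  d=(0.5000,0.8660)  start (6,4)  tX=1.6000 tY=0.4734  stride 1/|dx|=2.0000 1/|dy|=1.1547
    cross y-line → (6,5), t=0.4734
    cross x-line → (7,5), t=1.6000
    cross y-line → (7,6), t=1.6281 (wall)
  → r_4 = 1.6281

ranges = [1.3856, 4.1454, 2.0785, 1.6281]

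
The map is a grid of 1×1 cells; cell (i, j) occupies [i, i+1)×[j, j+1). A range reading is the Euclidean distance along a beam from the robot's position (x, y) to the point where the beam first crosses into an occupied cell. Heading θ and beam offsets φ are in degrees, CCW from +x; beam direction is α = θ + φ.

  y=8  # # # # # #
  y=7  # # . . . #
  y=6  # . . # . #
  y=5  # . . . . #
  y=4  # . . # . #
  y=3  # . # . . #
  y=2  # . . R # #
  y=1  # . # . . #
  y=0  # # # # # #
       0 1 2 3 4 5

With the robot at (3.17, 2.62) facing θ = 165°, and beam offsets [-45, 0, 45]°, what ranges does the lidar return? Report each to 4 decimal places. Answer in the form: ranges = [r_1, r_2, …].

beam 1: φ=-45°, α=120°
  direction (-0.5000, 0.8660); cell (3,2); t to first gridline: x 0.3400, y 0.4388 (then +2.0000 / +1.1547)
    (2,2) via x @ 0.3400
    (2,3) via y @ 0.4388  # hit
  → r_1 = 0.4388
beam 2: φ=0°, α=165°
  direction (-0.9659, 0.2588); cell (3,2); t to first gridline: x 0.1760, y 1.4682 (then +1.0353 / +3.8637)
    (2,2) via x @ 0.1760
    (1,2) via x @ 1.2113
    (1,3) via y @ 1.4682
    (0,3) via x @ 2.2465  # hit
  → r_2 = 2.2465
beam 3: φ=45°, α=210°
  direction (-0.8660, -0.5000); cell (3,2); t to first gridline: x 0.1963, y 1.2400 (then +1.1547 / +2.0000)
    (2,2) via x @ 0.1963
    (2,1) via y @ 1.2400  # hit
  → r_3 = 1.2400

ranges = [0.4388, 2.2465, 1.2400]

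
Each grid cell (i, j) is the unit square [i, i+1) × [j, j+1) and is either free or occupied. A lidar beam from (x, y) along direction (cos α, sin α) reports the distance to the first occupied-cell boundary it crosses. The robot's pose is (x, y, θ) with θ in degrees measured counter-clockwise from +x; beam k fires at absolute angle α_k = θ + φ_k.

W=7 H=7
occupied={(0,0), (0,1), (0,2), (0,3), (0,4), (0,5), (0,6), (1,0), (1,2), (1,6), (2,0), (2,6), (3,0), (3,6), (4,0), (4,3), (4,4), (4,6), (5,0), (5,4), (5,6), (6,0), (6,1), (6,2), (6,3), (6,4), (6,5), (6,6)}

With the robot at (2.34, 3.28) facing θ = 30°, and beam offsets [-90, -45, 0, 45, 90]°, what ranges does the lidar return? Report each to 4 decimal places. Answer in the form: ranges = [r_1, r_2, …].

beam 1: φ=-90°, α=300°
  cosα=0.5000 sinα=-0.8660 | (2,3) | tMaxX 1.3200 tMaxY 0.3233 | tΔX 2.0000 tΔY 1.1547
    t=0.3233 [y] (2,2)
    t=1.3200 [x] (3,2)
    t=1.4780 [y] (3,1)
    t=2.6327 [y] (3,0) — stop
  → r_1 = 2.6327
beam 2: φ=-45°, α=345°
  cosα=0.9659 sinα=-0.2588 | (2,3) | tMaxX 0.6833 tMaxY 1.0818 | tΔX 1.0353 tΔY 3.8637
    t=0.6833 [x] (3,3)
    t=1.0818 [y] (3,2)
    t=1.7186 [x] (4,2)
    t=2.7538 [x] (5,2)
    t=3.7891 [x] (6,2) — stop
  → r_2 = 3.7891
beam 3: φ=0°, α=30°
  cosα=0.8660 sinα=0.5000 | (2,3) | tMaxX 0.7621 tMaxY 1.4400 | tΔX 1.1547 tΔY 2.0000
    t=0.7621 [x] (3,3)
    t=1.4400 [y] (3,4)
    t=1.9168 [x] (4,4) — stop
  → r_3 = 1.9168
beam 4: φ=45°, α=75°
  cosα=0.2588 sinα=0.9659 | (2,3) | tMaxX 2.5500 tMaxY 0.7454 | tΔX 3.8637 tΔY 1.0353
    t=0.7454 [y] (2,4)
    t=1.7807 [y] (2,5)
    t=2.5500 [x] (3,5)
    t=2.8160 [y] (3,6) — stop
  → r_4 = 2.8160
beam 5: φ=90°, α=120°
  cosα=-0.5000 sinα=0.8660 | (2,3) | tMaxX 0.6800 tMaxY 0.8314 | tΔX 2.0000 tΔY 1.1547
    t=0.6800 [x] (1,3)
    t=0.8314 [y] (1,4)
    t=1.9861 [y] (1,5)
    t=2.6800 [x] (0,5) — stop
  → r_5 = 2.6800

ranges = [2.6327, 3.7891, 1.9168, 2.8160, 2.6800]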